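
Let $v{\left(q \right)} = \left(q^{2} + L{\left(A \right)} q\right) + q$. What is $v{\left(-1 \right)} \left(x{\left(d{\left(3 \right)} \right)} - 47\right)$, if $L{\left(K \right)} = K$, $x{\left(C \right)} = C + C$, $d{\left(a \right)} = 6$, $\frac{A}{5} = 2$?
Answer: $350$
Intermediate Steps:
$A = 10$ ($A = 5 \cdot 2 = 10$)
$x{\left(C \right)} = 2 C$
$v{\left(q \right)} = q^{2} + 11 q$ ($v{\left(q \right)} = \left(q^{2} + 10 q\right) + q = q^{2} + 11 q$)
$v{\left(-1 \right)} \left(x{\left(d{\left(3 \right)} \right)} - 47\right) = - (11 - 1) \left(2 \cdot 6 - 47\right) = \left(-1\right) 10 \left(12 - 47\right) = \left(-10\right) \left(-35\right) = 350$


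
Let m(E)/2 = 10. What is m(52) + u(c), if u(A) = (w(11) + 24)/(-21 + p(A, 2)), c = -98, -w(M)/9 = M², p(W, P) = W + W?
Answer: 5405/217 ≈ 24.908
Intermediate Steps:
p(W, P) = 2*W
w(M) = -9*M²
m(E) = 20 (m(E) = 2*10 = 20)
u(A) = -1065/(-21 + 2*A) (u(A) = (-9*11² + 24)/(-21 + 2*A) = (-9*121 + 24)/(-21 + 2*A) = (-1089 + 24)/(-21 + 2*A) = -1065/(-21 + 2*A))
m(52) + u(c) = 20 - 1065/(-21 + 2*(-98)) = 20 - 1065/(-21 - 196) = 20 - 1065/(-217) = 20 - 1065*(-1/217) = 20 + 1065/217 = 5405/217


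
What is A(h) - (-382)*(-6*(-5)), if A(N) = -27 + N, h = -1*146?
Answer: 11287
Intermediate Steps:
h = -146
A(h) - (-382)*(-6*(-5)) = (-27 - 146) - (-382)*(-6*(-5)) = -173 - (-382)*30 = -173 - 1*(-11460) = -173 + 11460 = 11287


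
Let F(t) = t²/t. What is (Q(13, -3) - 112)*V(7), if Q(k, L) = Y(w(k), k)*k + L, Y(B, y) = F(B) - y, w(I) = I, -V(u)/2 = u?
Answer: 1610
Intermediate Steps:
V(u) = -2*u
F(t) = t
Y(B, y) = B - y
Q(k, L) = L (Q(k, L) = (k - k)*k + L = 0*k + L = 0 + L = L)
(Q(13, -3) - 112)*V(7) = (-3 - 112)*(-2*7) = -115*(-14) = 1610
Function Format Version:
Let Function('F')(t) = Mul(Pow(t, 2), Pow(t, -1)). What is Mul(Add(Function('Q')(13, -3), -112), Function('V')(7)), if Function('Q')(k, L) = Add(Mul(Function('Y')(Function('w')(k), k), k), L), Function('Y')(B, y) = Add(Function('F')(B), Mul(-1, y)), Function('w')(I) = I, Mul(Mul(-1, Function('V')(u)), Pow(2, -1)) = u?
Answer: 1610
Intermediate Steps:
Function('V')(u) = Mul(-2, u)
Function('F')(t) = t
Function('Y')(B, y) = Add(B, Mul(-1, y))
Function('Q')(k, L) = L (Function('Q')(k, L) = Add(Mul(Add(k, Mul(-1, k)), k), L) = Add(Mul(0, k), L) = Add(0, L) = L)
Mul(Add(Function('Q')(13, -3), -112), Function('V')(7)) = Mul(Add(-3, -112), Mul(-2, 7)) = Mul(-115, -14) = 1610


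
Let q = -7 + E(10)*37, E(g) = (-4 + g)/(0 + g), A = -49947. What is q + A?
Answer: -249659/5 ≈ -49932.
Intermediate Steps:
E(g) = (-4 + g)/g
q = 76/5 (q = -7 + ((-4 + 10)/10)*37 = -7 + ((⅒)*6)*37 = -7 + (⅗)*37 = -7 + 111/5 = 76/5 ≈ 15.200)
q + A = 76/5 - 49947 = -249659/5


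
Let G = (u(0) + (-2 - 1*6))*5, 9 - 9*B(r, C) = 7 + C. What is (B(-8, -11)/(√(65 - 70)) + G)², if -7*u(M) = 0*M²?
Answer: 647831/405 + 208*I*√5/9 ≈ 1599.6 + 51.678*I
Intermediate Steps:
u(M) = 0 (u(M) = -0*M² = -⅐*0 = 0)
B(r, C) = 2/9 - C/9 (B(r, C) = 1 - (7 + C)/9 = 1 + (-7/9 - C/9) = 2/9 - C/9)
G = -40 (G = (0 + (-2 - 1*6))*5 = (0 + (-2 - 6))*5 = (0 - 8)*5 = -8*5 = -40)
(B(-8, -11)/(√(65 - 70)) + G)² = ((2/9 - ⅑*(-11))/(√(65 - 70)) - 40)² = ((2/9 + 11/9)/(√(-5)) - 40)² = (13/(9*((I*√5))) - 40)² = (13*(-I*√5/5)/9 - 40)² = (-13*I*√5/45 - 40)² = (-40 - 13*I*√5/45)²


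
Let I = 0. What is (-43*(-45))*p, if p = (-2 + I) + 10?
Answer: 15480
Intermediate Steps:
p = 8 (p = (-2 + 0) + 10 = -2 + 10 = 8)
(-43*(-45))*p = -43*(-45)*8 = 1935*8 = 15480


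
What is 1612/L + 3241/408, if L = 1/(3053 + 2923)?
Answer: 3930394537/408 ≈ 9.6333e+6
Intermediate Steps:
L = 1/5976 ≈ 0.00016734
1612/L + 3241/408 = 1612/(1/5976) + 3241/408 = 1612*5976 + 3241*(1/408) = 9633312 + 3241/408 = 3930394537/408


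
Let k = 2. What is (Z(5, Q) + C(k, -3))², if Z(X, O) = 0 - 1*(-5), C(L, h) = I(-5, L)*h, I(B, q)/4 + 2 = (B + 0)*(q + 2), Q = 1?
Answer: 72361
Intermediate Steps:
I(B, q) = -8 + 4*B*(2 + q) (I(B, q) = -8 + 4*((B + 0)*(q + 2)) = -8 + 4*(B*(2 + q)) = -8 + 4*B*(2 + q))
C(L, h) = h*(-48 - 20*L) (C(L, h) = (-8 + 8*(-5) + 4*(-5)*L)*h = (-8 - 40 - 20*L)*h = (-48 - 20*L)*h = h*(-48 - 20*L))
Z(X, O) = 5 (Z(X, O) = 0 + 5 = 5)
(Z(5, Q) + C(k, -3))² = (5 - 4*(-3)*(12 + 5*2))² = (5 - 4*(-3)*(12 + 10))² = (5 - 4*(-3)*22)² = (5 + 264)² = 269² = 72361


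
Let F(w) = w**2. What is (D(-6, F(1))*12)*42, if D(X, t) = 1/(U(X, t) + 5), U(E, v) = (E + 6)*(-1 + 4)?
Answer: 504/5 ≈ 100.80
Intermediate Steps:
U(E, v) = 18 + 3*E (U(E, v) = (6 + E)*3 = 18 + 3*E)
D(X, t) = 1/(23 + 3*X) (D(X, t) = 1/((18 + 3*X) + 5) = 1/(23 + 3*X))
(D(-6, F(1))*12)*42 = (12/(23 + 3*(-6)))*42 = (12/(23 - 18))*42 = (12/5)*42 = 504/5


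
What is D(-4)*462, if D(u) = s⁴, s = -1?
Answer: 462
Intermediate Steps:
D(u) = 1 (D(u) = (-1)⁴ = 1)
D(-4)*462 = 1*462 = 462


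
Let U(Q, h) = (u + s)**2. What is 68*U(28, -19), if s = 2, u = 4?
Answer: 2448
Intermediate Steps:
U(Q, h) = 36 (U(Q, h) = (4 + 2)**2 = 6**2 = 36)
68*U(28, -19) = 68*36 = 2448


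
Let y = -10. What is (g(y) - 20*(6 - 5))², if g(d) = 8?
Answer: 144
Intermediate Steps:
(g(y) - 20*(6 - 5))² = (8 - 20*(6 - 5))² = (8 - 20*1)² = (8 - 20)² = (-12)² = 144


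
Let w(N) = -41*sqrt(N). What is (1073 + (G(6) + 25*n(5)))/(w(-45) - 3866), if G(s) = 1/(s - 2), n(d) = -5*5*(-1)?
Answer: -13130869/30043202 + 835539*I*sqrt(5)/60086404 ≈ -0.43707 + 0.031094*I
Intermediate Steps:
n(d) = 25 (n(d) = -25*(-1) = 25)
G(s) = 1/(-2 + s)
(1073 + (G(6) + 25*n(5)))/(w(-45) - 3866) = (1073 + (1/(-2 + 6) + 25*25))/(-123*I*sqrt(5) - 3866) = (1073 + (1/4 + 625))/(-123*I*sqrt(5) - 3866) = (1073 + 2501/4)/(-3866 - 123*I*sqrt(5)) = 6793/(4*(-3866 - 123*I*sqrt(5)))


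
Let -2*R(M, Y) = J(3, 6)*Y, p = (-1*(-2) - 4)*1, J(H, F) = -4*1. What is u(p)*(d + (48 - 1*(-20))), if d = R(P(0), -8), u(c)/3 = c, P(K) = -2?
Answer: -312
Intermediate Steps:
J(H, F) = -4
p = -2 (p = (2 - 4)*1 = -2*1 = -2)
u(c) = 3*c
R(M, Y) = 2*Y (R(M, Y) = -(-2)*Y = 2*Y)
d = -16 (d = 2*(-8) = -16)
u(p)*(d + (48 - 1*(-20))) = (3*(-2))*(-16 + (48 - 1*(-20))) = -6*(-16 + (48 + 20)) = -6*(-16 + 68) = -6*52 = -312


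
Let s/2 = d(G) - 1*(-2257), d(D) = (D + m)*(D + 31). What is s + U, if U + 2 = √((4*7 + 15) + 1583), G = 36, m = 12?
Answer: 10944 + √1626 ≈ 10984.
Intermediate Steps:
U = -2 + √1626 (U = -2 + √((4*7 + 15) + 1583) = -2 + √((28 + 15) + 1583) = -2 + √(43 + 1583) = -2 + √1626 ≈ 38.324)
d(D) = (12 + D)*(31 + D) (d(D) = (D + 12)*(D + 31) = (12 + D)*(31 + D))
s = 10946 (s = 2*((372 + 36² + 43*36) - 1*(-2257)) = 2*((372 + 1296 + 1548) + 2257) = 2*(3216 + 2257) = 2*5473 = 10946)
s + U = 10946 + (-2 + √1626) = 10944 + √1626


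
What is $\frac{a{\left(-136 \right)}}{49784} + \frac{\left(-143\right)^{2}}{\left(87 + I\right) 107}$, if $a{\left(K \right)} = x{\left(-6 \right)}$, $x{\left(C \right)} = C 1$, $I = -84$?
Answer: $\frac{509015545}{7990332} \approx 63.704$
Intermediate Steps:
$x{\left(C \right)} = C$
$a{\left(K \right)} = -6$
$\frac{a{\left(-136 \right)}}{49784} + \frac{\left(-143\right)^{2}}{\left(87 + I\right) 107} = - \frac{6}{49784} + \frac{\left(-143\right)^{2}}{\left(87 - 84\right) 107} = \left(-6\right) \frac{1}{49784} + \frac{20449}{3 \cdot 107} = - \frac{3}{24892} + \frac{20449}{321} = \frac{509015545}{7990332}$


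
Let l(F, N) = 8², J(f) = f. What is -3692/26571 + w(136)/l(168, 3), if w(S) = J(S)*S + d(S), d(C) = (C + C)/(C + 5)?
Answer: 1443112045/4995348 ≈ 288.89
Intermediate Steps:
d(C) = 2*C/(5 + C) (d(C) = (2*C)/(5 + C) = 2*C/(5 + C))
l(F, N) = 64
w(S) = S² + 2*S/(5 + S) (w(S) = S*S + 2*S/(5 + S) = S² + 2*S/(5 + S))
-3692/26571 + w(136)/l(168, 3) = -3692/26571 + (136*(2 + 136*(5 + 136))/(5 + 136))/64 = -3692*1/26571 + (136*(2 + 136*141)/141)*(1/64) = -3692/26571 + (136*(1/141)*(2 + 19176))*(1/64) = -3692/26571 + (136*(1/141)*19178)*(1/64) = -3692/26571 + (2608208/141)*(1/64) = -3692/26571 + 163013/564 = 1443112045/4995348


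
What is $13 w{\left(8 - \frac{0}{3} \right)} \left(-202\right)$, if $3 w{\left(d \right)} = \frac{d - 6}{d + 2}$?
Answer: $- \frac{2626}{15} \approx -175.07$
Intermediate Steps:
$w{\left(d \right)} = \frac{-6 + d}{3 \left(2 + d\right)}$ ($w{\left(d \right)} = \frac{\left(d - 6\right) \frac{1}{d + 2}}{3} = \frac{\left(-6 + d\right) \frac{1}{2 + d}}{3} = \frac{\frac{1}{2 + d} \left(-6 + d\right)}{3} = \frac{-6 + d}{3 \left(2 + d\right)}$)
$13 w{\left(8 - \frac{0}{3} \right)} \left(-202\right) = 13 \frac{-6 + \left(8 - \frac{0}{3}\right)}{3 \left(2 + \left(8 - \frac{0}{3}\right)\right)} \left(-202\right) = 13 \frac{-6 + \left(8 - 0 \cdot \frac{1}{3}\right)}{3 \left(2 + \left(8 - 0 \cdot \frac{1}{3}\right)\right)} \left(-202\right) = 13 \frac{-6 + \left(8 - 0\right)}{3 \left(2 + \left(8 - 0\right)\right)} \left(-202\right) = 13 \frac{-6 + \left(8 + 0\right)}{3 \left(2 + \left(8 + 0\right)\right)} \left(-202\right) = 13 \frac{-6 + 8}{3 \left(2 + 8\right)} \left(-202\right) = 13 \cdot \frac{1}{3} \cdot \frac{1}{10} \cdot 2 \left(-202\right) = 13 \cdot \frac{1}{15} \left(-202\right) = \frac{13}{15} \left(-202\right) = - \frac{2626}{15}$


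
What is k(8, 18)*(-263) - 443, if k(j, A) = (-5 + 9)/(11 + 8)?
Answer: -9469/19 ≈ -498.37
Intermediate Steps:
k(j, A) = 4/19
k(8, 18)*(-263) - 443 = (4/19)*(-263) - 443 = -1052/19 - 443 = -9469/19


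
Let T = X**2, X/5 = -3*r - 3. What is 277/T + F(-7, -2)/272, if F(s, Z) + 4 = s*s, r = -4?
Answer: 166469/550800 ≈ 0.30223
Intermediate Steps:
X = 45 (X = 5*(-3*(-4) - 3) = 5*(12 - 3) = 5*9 = 45)
F(s, Z) = -4 + s**2 (F(s, Z) = -4 + s*s = -4 + s**2)
T = 2025 (T = 45**2 = 2025)
277/T + F(-7, -2)/272 = 277/2025 + (-4 + (-7)**2)/272 = 277*(1/2025) + (-4 + 49)*(1/272) = 277/2025 + 45*(1/272) = 277/2025 + 45/272 = 166469/550800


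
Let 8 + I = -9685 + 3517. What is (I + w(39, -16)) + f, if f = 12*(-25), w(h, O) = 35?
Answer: -6441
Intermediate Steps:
f = -300
I = -6176 (I = -8 + (-9685 + 3517) = -8 - 6168 = -6176)
(I + w(39, -16)) + f = (-6176 + 35) - 300 = -6141 - 300 = -6441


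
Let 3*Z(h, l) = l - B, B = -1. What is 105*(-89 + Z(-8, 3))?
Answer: -9205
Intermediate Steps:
Z(h, l) = ⅓ + l/3 (Z(h, l) = (l - 1*(-1))/3 = (l + 1)/3 = (1 + l)/3 = ⅓ + l/3)
105*(-89 + Z(-8, 3)) = 105*(-89 + (⅓ + (⅓)*3)) = 105*(-89 + (⅓ + 1)) = 105*(-89 + 4/3) = 105*(-263/3) = -9205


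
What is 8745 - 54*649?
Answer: -26301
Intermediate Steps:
8745 - 54*649 = 8745 - 35046 = -26301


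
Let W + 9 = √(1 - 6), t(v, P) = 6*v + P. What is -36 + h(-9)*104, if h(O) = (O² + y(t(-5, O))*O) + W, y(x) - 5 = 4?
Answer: -972 + 104*I*√5 ≈ -972.0 + 232.55*I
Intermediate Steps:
t(v, P) = P + 6*v
y(x) = 9 (y(x) = 5 + 4 = 9)
W = -9 + I*√5 (W = -9 + √(1 - 6) = -9 + √(-5) = -9 + I*√5 ≈ -9.0 + 2.2361*I)
h(O) = -9 + O² + 9*O + I*√5 (h(O) = (O² + 9*O) + (-9 + I*√5) = -9 + O² + 9*O + I*√5)
-36 + h(-9)*104 = -36 + (-9 + (-9)² + 9*(-9) + I*√5)*104 = -36 + (-9 + 81 - 81 + I*√5)*104 = -36 + (-9 + I*√5)*104 = -36 + (-936 + 104*I*√5) = -972 + 104*I*√5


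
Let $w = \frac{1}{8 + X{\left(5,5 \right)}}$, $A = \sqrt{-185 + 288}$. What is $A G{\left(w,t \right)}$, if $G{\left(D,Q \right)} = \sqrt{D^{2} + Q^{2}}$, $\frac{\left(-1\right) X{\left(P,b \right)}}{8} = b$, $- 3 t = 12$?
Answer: $\frac{\sqrt{1687655}}{32} \approx 40.597$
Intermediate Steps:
$t = -4$ ($t = \left(- \frac{1}{3}\right) 12 = -4$)
$A = \sqrt{103} \approx 10.149$
$X{\left(P,b \right)} = - 8 b$
$w = - \frac{1}{32}$ ($w = \frac{1}{8 - 40} = \frac{1}{-32} = - \frac{1}{32} \approx -0.03125$)
$A G{\left(w,t \right)} = \sqrt{103} \sqrt{\left(- \frac{1}{32}\right)^{2} + \left(-4\right)^{2}} = \sqrt{103} \sqrt{\frac{1}{1024} + 16} = \sqrt{103} \sqrt{\frac{16385}{1024}} = \sqrt{103} \frac{\sqrt{16385}}{32} = \frac{\sqrt{1687655}}{32}$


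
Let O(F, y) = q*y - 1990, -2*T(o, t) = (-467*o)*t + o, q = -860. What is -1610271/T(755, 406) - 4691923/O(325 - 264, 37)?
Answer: 134306809896169/967971881310 ≈ 138.75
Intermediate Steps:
T(o, t) = -o/2 + 467*o*t/2 (T(o, t) = -((-467*o)*t + o)/2 = -(-467*o*t + o)/2 = -(o - 467*o*t)/2 = -o/2 + 467*o*t/2)
O(F, y) = -1990 - 860*y (O(F, y) = -860*y - 1990 = -1990 - 860*y)
-1610271/T(755, 406) - 4691923/O(325 - 264, 37) = -1610271*2/(755*(-1 + 467*406)) - 4691923/(-1990 - 860*37) = -1610271*2/(755*(-1 + 189602)) - 4691923/(-1990 - 31820) = -1610271/((1/2)*755*189601) - 4691923/(-33810) = -1610271/143148755/2 - 4691923*(-1/33810) = -1610271*2/143148755 + 4691923/33810 = -3220542/143148755 + 4691923/33810 = 134306809896169/967971881310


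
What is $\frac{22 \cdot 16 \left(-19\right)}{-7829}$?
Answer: $\frac{6688}{7829} \approx 0.85426$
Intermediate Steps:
$\frac{22 \cdot 16 \left(-19\right)}{-7829} = 352 \left(-19\right) \left(- \frac{1}{7829}\right) = \left(-6688\right) \left(- \frac{1}{7829}\right) = \frac{6688}{7829}$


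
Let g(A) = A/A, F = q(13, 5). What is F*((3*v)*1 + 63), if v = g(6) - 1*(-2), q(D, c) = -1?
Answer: -72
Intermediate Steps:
F = -1
g(A) = 1
v = 3 (v = 1 - 1*(-2) = 1 + 2 = 3)
F*((3*v)*1 + 63) = -((3*3)*1 + 63) = -(9*1 + 63) = -(9 + 63) = -1*72 = -72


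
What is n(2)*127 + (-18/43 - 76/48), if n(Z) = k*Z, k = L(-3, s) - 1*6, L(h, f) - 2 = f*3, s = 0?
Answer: -525289/516 ≈ -1018.0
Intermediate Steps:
L(h, f) = 2 + 3*f (L(h, f) = 2 + f*3 = 2 + 3*f)
k = -4 (k = (2 + 3*0) - 1*6 = (2 + 0) - 6 = 2 - 6 = -4)
n(Z) = -4*Z
n(2)*127 + (-18/43 - 76/48) = -4*2*127 + (-18/43 - 76/48) = -8*127 + (-18*1/43 - 76*1/48) = -1016 + (-18/43 - 19/12) = -1016 - 1033/516 = -525289/516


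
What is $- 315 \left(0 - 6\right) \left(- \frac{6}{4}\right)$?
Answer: $-2835$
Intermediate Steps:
$- 315 \left(0 - 6\right) \left(- \frac{6}{4}\right) = - 315 \left(- 6 \left(\left(-6\right) \frac{1}{4}\right)\right) = - 315 \left(\left(-6\right) \left(- \frac{3}{2}\right)\right) = \left(-315\right) 9 = -2835$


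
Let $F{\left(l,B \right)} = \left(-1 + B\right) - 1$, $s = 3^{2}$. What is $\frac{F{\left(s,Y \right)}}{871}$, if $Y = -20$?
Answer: $- \frac{22}{871} \approx -0.025258$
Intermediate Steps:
$s = 9$
$F{\left(l,B \right)} = -2 + B$
$\frac{F{\left(s,Y \right)}}{871} = \frac{-2 - 20}{871} = \left(-22\right) \frac{1}{871} = - \frac{22}{871}$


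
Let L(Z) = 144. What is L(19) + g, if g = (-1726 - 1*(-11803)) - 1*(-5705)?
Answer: 15926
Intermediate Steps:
g = 15782 (g = (-1726 + 11803) + 5705 = 10077 + 5705 = 15782)
L(19) + g = 144 + 15782 = 15926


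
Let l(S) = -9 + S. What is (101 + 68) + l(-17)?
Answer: 143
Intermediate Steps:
(101 + 68) + l(-17) = (101 + 68) + (-9 - 17) = 169 - 26 = 143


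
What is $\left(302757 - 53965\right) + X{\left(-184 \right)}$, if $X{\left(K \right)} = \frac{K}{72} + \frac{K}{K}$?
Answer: $\frac{2239114}{9} \approx 2.4879 \cdot 10^{5}$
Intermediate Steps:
$X{\left(K \right)} = 1 + \frac{K}{72}$ ($X{\left(K \right)} = K \frac{1}{72} + 1 = \frac{K}{72} + 1 = 1 + \frac{K}{72}$)
$\left(302757 - 53965\right) + X{\left(-184 \right)} = \left(302757 - 53965\right) + \left(1 + \frac{1}{72} \left(-184\right)\right) = 248792 + \left(1 - \frac{23}{9}\right) = 248792 - \frac{14}{9} = \frac{2239114}{9}$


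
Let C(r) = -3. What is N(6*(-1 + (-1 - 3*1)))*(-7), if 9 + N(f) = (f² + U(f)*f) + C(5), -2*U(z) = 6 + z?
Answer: -3696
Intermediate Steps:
U(z) = -3 - z/2 (U(z) = -(6 + z)/2 = -3 - z/2)
N(f) = -12 + f² + f*(-3 - f/2) (N(f) = -9 + ((f² + (-3 - f/2)*f) - 3) = -9 + ((f² + f*(-3 - f/2)) - 3) = -9 + (-3 + f² + f*(-3 - f/2)) = -12 + f² + f*(-3 - f/2))
N(6*(-1 + (-1 - 3*1)))*(-7) = (-12 + (6*(-1 + (-1 - 3*1)))²/2 - 18*(-1 + (-1 - 3*1)))*(-7) = (-12 + (6*(-1 + (-1 - 3)))²/2 - 18*(-1 + (-1 - 3)))*(-7) = (-12 + (6*(-1 - 4))²/2 - 18*(-1 - 4))*(-7) = (-12 + (6*(-5))²/2 - 18*(-5))*(-7) = (-12 + (½)*(-30)² - 3*(-30))*(-7) = (-12 + (½)*900 + 90)*(-7) = (-12 + 450 + 90)*(-7) = 528*(-7) = -3696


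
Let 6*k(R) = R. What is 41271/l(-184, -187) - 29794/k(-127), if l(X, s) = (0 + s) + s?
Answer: 61616319/47498 ≈ 1297.2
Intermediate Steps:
k(R) = R/6
l(X, s) = 2*s (l(X, s) = s + s = 2*s)
41271/l(-184, -187) - 29794/k(-127) = 41271/((2*(-187))) - 29794/((⅙)*(-127)) = 41271/(-374) - 29794/(-127/6) = 41271*(-1/374) - 29794*(-6/127) = -41271/374 + 178764/127 = 61616319/47498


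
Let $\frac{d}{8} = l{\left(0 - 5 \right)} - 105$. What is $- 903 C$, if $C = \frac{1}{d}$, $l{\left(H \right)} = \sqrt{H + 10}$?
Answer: $\frac{18963}{17632} + \frac{903 \sqrt{5}}{88160} \approx 1.0984$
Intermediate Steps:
$l{\left(H \right)} = \sqrt{10 + H}$
$d = -840 + 8 \sqrt{5}$ ($d = 8 \left(\sqrt{10 + \left(0 - 5\right)} - 105\right) = 8 \left(\sqrt{10 - 5} - 105\right) = 8 \left(\sqrt{5} - 105\right) = 8 \left(-105 + \sqrt{5}\right) = -840 + 8 \sqrt{5} \approx -822.11$)
$C = \frac{1}{-840 + 8 \sqrt{5}} \approx -0.0012164$
$- 903 C = - 903 \left(- \frac{21}{17632} - \frac{\sqrt{5}}{88160}\right) = \frac{18963}{17632} + \frac{903 \sqrt{5}}{88160}$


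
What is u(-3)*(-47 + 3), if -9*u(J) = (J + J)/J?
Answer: 88/9 ≈ 9.7778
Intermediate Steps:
u(J) = -2/9 (u(J) = -(J + J)/(9*J) = -2*J/(9*J) = -1/9*2 = -2/9)
u(-3)*(-47 + 3) = -2*(-47 + 3)/9 = -2/9*(-44) = 88/9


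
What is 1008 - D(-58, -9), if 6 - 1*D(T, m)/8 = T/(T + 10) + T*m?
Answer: 15437/3 ≈ 5145.7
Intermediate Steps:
D(T, m) = 48 - 8*T*m - 8*T/(10 + T) (D(T, m) = 48 - 8*(T/(T + 10) + T*m) = 48 - 8*(T/(10 + T) + T*m) = 48 - 8*(T*m + T/(10 + T)) = 48 + (-8*T*m - 8*T/(10 + T)) = 48 - 8*T*m - 8*T/(10 + T))
1008 - D(-58, -9) = 1008 - 8*(60 + 5*(-58) - 1*(-9)*(-58)**2 - 10*(-58)*(-9))/(10 - 58) = 1008 - 8*(60 - 290 - 1*(-9)*3364 - 5220)/(-48) = 1008 - 8*(-1)*(60 - 290 + 30276 - 5220)/48 = 1008 - 8*(-1)*24826/48 = 1008 - 1*(-12413/3) = 1008 + 12413/3 = 15437/3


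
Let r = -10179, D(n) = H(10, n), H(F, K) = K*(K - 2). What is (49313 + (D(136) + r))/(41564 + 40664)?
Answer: 28679/41114 ≈ 0.69755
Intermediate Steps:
H(F, K) = K*(-2 + K)
D(n) = n*(-2 + n)
(49313 + (D(136) + r))/(41564 + 40664) = (49313 + (136*(-2 + 136) - 10179))/(41564 + 40664) = (49313 + (136*134 - 10179))/82228 = (49313 + (18224 - 10179))*(1/82228) = (49313 + 8045)*(1/82228) = 57358*(1/82228) = 28679/41114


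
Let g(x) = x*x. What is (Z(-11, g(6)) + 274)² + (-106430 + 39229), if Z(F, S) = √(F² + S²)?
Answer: 9292 + 548*√1417 ≈ 29920.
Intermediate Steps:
g(x) = x²
(Z(-11, g(6)) + 274)² + (-106430 + 39229) = (√((-11)² + (6²)²) + 274)² + (-106430 + 39229) = (√(121 + 36²) + 274)² - 67201 = (√(121 + 1296) + 274)² - 67201 = (√1417 + 274)² - 67201 = (274 + √1417)² - 67201 = -67201 + (274 + √1417)²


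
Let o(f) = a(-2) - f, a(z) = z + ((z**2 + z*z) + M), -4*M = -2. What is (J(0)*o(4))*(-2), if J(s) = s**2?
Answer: 0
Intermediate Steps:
M = 1/2 (M = -1/4*(-2) = 1/2 ≈ 0.50000)
a(z) = 1/2 + z + 2*z**2 (a(z) = z + ((z**2 + z*z) + 1/2) = z + ((z**2 + z**2) + 1/2) = z + (2*z**2 + 1/2) = z + (1/2 + 2*z**2) = 1/2 + z + 2*z**2)
o(f) = 13/2 - f (o(f) = (1/2 - 2 + 2*(-2)**2) - f = (1/2 - 2 + 2*4) - f = (1/2 - 2 + 8) - f = 13/2 - f)
(J(0)*o(4))*(-2) = (0**2*(13/2 - 1*4))*(-2) = (0*(13/2 - 4))*(-2) = (0*(5/2))*(-2) = 0*(-2) = 0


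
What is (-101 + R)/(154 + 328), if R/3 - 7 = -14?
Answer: -61/241 ≈ -0.25311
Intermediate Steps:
R = -21 (R = 21 + 3*(-14) = 21 - 42 = -21)
(-101 + R)/(154 + 328) = (-101 - 21)/(154 + 328) = -122/482 = -122*1/482 = -61/241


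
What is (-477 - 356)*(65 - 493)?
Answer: 356524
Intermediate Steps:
(-477 - 356)*(65 - 493) = -833*(-428) = 356524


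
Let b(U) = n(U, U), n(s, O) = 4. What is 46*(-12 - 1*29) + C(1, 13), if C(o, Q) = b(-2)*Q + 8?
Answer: -1826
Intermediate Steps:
b(U) = 4
C(o, Q) = 8 + 4*Q (C(o, Q) = 4*Q + 8 = 8 + 4*Q)
46*(-12 - 1*29) + C(1, 13) = 46*(-12 - 1*29) + (8 + 4*13) = 46*(-12 - 29) + (8 + 52) = 46*(-41) + 60 = -1886 + 60 = -1826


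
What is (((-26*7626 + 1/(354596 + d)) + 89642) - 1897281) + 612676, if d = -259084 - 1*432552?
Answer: -469577272561/337040 ≈ -1.3932e+6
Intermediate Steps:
d = -691636 (d = -259084 - 432552 = -691636)
(((-26*7626 + 1/(354596 + d)) + 89642) - 1897281) + 612676 = (((-26*7626 + 1/(354596 - 691636)) + 89642) - 1897281) + 612676 = (((-198276 + 1/(-337040)) + 89642) - 1897281) + 612676 = (((-198276 - 1/337040) + 89642) - 1897281) + 612676 = ((-66826943041/337040 + 89642) - 1897281) + 612676 = (-36614003361/337040 - 1897281) + 612676 = -676073591601/337040 + 612676 = -469577272561/337040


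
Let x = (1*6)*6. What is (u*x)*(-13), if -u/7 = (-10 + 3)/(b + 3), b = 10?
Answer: -1764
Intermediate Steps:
x = 36 (x = 6*6 = 36)
u = 49/13 (u = -7*(-10 + 3)/(10 + 3) = -(-49)/13 = -7*(-7/13) = 49/13 ≈ 3.7692)
(u*x)*(-13) = ((49/13)*36)*(-13) = (1764/13)*(-13) = -1764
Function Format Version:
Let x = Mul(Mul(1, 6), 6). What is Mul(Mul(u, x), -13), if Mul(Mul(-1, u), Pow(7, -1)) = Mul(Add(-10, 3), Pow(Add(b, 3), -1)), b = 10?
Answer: -1764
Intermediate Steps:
x = 36 (x = Mul(6, 6) = 36)
u = Rational(49, 13) (u = Mul(-7, Mul(Add(-10, 3), Pow(Add(10, 3), -1))) = Mul(-7, Mul(-7, Pow(13, -1))) = Mul(-7, Mul(-7, Rational(1, 13))) = Mul(-7, Rational(-7, 13)) = Rational(49, 13) ≈ 3.7692)
Mul(Mul(u, x), -13) = Mul(Mul(Rational(49, 13), 36), -13) = Mul(Rational(1764, 13), -13) = -1764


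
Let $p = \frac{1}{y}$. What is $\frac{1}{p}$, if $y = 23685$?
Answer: $23685$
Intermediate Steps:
$p = \frac{1}{23685} \approx 4.2221 \cdot 10^{-5}$
$\frac{1}{p} = \frac{1}{\frac{1}{23685}} = 23685$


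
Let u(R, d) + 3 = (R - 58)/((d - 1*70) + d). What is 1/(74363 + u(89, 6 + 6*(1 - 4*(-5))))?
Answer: 194/14425871 ≈ 1.3448e-5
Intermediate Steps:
u(R, d) = -3 + (-58 + R)/(-70 + 2*d) (u(R, d) = -3 + (R - 58)/((d - 1*70) + d) = -3 + (-58 + R)/((d - 70) + d) = -3 + (-58 + R)/((-70 + d) + d) = -3 + (-58 + R)/(-70 + 2*d))
1/(74363 + u(89, 6 + 6*(1 - 4*(-5)))) = 1/(74363 + (152 + 89 - 6*(6 + 6*(1 - 4*(-5))))/(2*(-35 + (6 + 6*(1 - 4*(-5)))))) = 1/(74363 + (152 + 89 - 6*(6 + 6*(1 + 20)))/(2*(-35 + (6 + 6*(1 + 20))))) = 1/(74363 + (152 + 89 - 6*(6 + 6*21))/(2*(-35 + (6 + 6*21)))) = 1/(74363 + (152 + 89 - 6*(6 + 126))/(2*(-35 + (6 + 126)))) = 1/(74363 + (152 + 89 - 6*132)/(2*(-35 + 132))) = 1/(74363 + (½)*(152 + 89 - 792)/97) = 1/(74363 + (½)*(1/97)*(-551)) = 1/(74363 - 551/194) = 1/(14425871/194) = 194/14425871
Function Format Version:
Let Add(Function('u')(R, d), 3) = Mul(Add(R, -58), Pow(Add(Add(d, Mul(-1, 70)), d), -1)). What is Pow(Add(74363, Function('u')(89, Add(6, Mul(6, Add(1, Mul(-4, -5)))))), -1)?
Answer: Rational(194, 14425871) ≈ 1.3448e-5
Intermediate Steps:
Function('u')(R, d) = Add(-3, Mul(Pow(Add(-70, Mul(2, d)), -1), Add(-58, R))) (Function('u')(R, d) = Add(-3, Mul(Add(R, -58), Pow(Add(Add(d, Mul(-1, 70)), d), -1))) = Add(-3, Mul(Add(-58, R), Pow(Add(Add(d, -70), d), -1))) = Add(-3, Mul(Add(-58, R), Pow(Add(Add(-70, d), d), -1))) = Add(-3, Mul(Add(-58, R), Pow(Add(-70, Mul(2, d)), -1))) = Add(-3, Mul(Pow(Add(-70, Mul(2, d)), -1), Add(-58, R))))
Pow(Add(74363, Function('u')(89, Add(6, Mul(6, Add(1, Mul(-4, -5)))))), -1) = Pow(Add(74363, Mul(Rational(1, 2), Pow(Add(-35, Add(6, Mul(6, Add(1, Mul(-4, -5))))), -1), Add(152, 89, Mul(-6, Add(6, Mul(6, Add(1, Mul(-4, -5)))))))), -1) = Pow(Add(74363, Mul(Rational(1, 2), Pow(Add(-35, Add(6, Mul(6, Add(1, 20)))), -1), Add(152, 89, Mul(-6, Add(6, Mul(6, Add(1, 20))))))), -1) = Pow(Add(74363, Mul(Rational(1, 2), Pow(Add(-35, Add(6, Mul(6, 21))), -1), Add(152, 89, Mul(-6, Add(6, Mul(6, 21)))))), -1) = Pow(Add(74363, Mul(Rational(1, 2), Pow(Add(-35, Add(6, 126)), -1), Add(152, 89, Mul(-6, Add(6, 126))))), -1) = Pow(Add(74363, Mul(Rational(1, 2), Pow(Add(-35, 132), -1), Add(152, 89, Mul(-6, 132)))), -1) = Pow(Add(74363, Mul(Rational(1, 2), Pow(97, -1), Add(152, 89, -792))), -1) = Pow(Add(74363, Mul(Rational(1, 2), Rational(1, 97), -551)), -1) = Pow(Add(74363, Rational(-551, 194)), -1) = Pow(Rational(14425871, 194), -1) = Rational(194, 14425871)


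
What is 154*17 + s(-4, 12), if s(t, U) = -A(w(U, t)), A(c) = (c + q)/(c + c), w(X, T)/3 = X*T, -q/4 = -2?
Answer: 94231/36 ≈ 2617.5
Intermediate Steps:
q = 8 (q = -4*(-2) = 8)
w(X, T) = 3*T*X (w(X, T) = 3*(X*T) = 3*(T*X) = 3*T*X)
A(c) = (8 + c)/(2*c) (A(c) = (c + 8)/(c + c) = (8 + c)/((2*c)) = (8 + c)*(1/(2*c)) = (8 + c)/(2*c))
s(t, U) = -(8 + 3*U*t)/(6*U*t) (s(t, U) = -(8 + 3*t*U)/(2*(3*t*U)) = -(8 + 3*U*t)/(2*(3*U*t)) = -1/(3*U*t)*(8 + 3*U*t)/2 = -(8 + 3*U*t)/(6*U*t))
154*17 + s(-4, 12) = 154*17 + (-1/2 - 4/3/(12*(-4))) = 2618 + (-1/2 - 4/3*1/12*(-1/4)) = 2618 + (-1/2 + 1/36) = 2618 - 17/36 = 94231/36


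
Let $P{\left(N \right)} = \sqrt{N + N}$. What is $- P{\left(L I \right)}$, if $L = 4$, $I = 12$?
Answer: $- 4 \sqrt{6} \approx -9.798$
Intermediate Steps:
$P{\left(N \right)} = \sqrt{2} \sqrt{N}$ ($P{\left(N \right)} = \sqrt{2 N} = \sqrt{2} \sqrt{N}$)
$- P{\left(L I \right)} = - \sqrt{2} \sqrt{4 \cdot 12} = - \sqrt{2} \sqrt{48} = - \sqrt{2} \cdot 4 \sqrt{3} = - 4 \sqrt{6}$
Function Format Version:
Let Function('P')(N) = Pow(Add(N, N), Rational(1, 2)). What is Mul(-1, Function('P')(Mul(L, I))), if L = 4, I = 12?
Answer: Mul(-4, Pow(6, Rational(1, 2))) ≈ -9.7980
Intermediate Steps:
Function('P')(N) = Mul(Pow(2, Rational(1, 2)), Pow(N, Rational(1, 2))) (Function('P')(N) = Pow(Mul(2, N), Rational(1, 2)) = Mul(Pow(2, Rational(1, 2)), Pow(N, Rational(1, 2))))
Mul(-1, Function('P')(Mul(L, I))) = Mul(-1, Mul(Pow(2, Rational(1, 2)), Pow(Mul(4, 12), Rational(1, 2)))) = Mul(-1, Mul(Pow(2, Rational(1, 2)), Pow(48, Rational(1, 2)))) = Mul(-1, Mul(Pow(2, Rational(1, 2)), Mul(4, Pow(3, Rational(1, 2))))) = Mul(-1, Mul(4, Pow(6, Rational(1, 2)))) = Mul(-4, Pow(6, Rational(1, 2)))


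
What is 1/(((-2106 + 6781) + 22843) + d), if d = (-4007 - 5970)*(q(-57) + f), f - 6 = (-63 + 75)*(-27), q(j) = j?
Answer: 1/3768893 ≈ 2.6533e-7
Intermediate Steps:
f = -318 (f = 6 + (-63 + 75)*(-27) = 6 + 12*(-27) = 6 - 324 = -318)
d = 3741375 (d = (-4007 - 5970)*(-57 - 318) = -9977*(-375) = 3741375)
1/(((-2106 + 6781) + 22843) + d) = 1/(((-2106 + 6781) + 22843) + 3741375) = 1/((4675 + 22843) + 3741375) = 1/(27518 + 3741375) = 1/3768893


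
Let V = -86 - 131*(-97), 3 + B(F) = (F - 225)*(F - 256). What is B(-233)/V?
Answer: 74653/4207 ≈ 17.745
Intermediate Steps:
B(F) = -3 + (-256 + F)*(-225 + F) (B(F) = -3 + (F - 225)*(F - 256) = -3 + (-225 + F)*(-256 + F) = -3 + (-256 + F)*(-225 + F))
V = 12621 (V = -86 + 12707 = 12621)
B(-233)/V = (57597 + (-233)**2 - 481*(-233))/12621 = (57597 + 54289 + 112073)*(1/12621) = 223959*(1/12621) = 74653/4207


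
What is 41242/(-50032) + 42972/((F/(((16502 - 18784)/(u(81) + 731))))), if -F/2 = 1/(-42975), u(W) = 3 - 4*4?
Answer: -26355725129330539/8980744 ≈ -2.9347e+9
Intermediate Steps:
u(W) = -13 (u(W) = 3 - 16 = -13)
F = 2/42975 (F = -2/(-42975) = -2*(-1/42975) = 2/42975 ≈ 4.6539e-5)
41242/(-50032) + 42972/((F/(((16502 - 18784)/(u(81) + 731))))) = 41242/(-50032) + 42972/((2/(42975*(((16502 - 18784)/(-13 + 731)))))) = 41242*(-1/50032) + 42972/((2/(42975*((-2282/718))))) = -20621/25016 + 42972/((2/(42975*((-2282*1/718))))) = -20621/25016 + 42972/((2/(42975*(-1141/359)))) = -20621/25016 + 42972/(((2/42975)*(-359/1141))) = -20621/25016 + 42972/(-718/49034475) = -20621/25016 + 42972*(-49034475/718) = -20621/25016 - 1053554729850/359 = -26355725129330539/8980744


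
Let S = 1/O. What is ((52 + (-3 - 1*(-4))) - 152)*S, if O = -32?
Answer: 99/32 ≈ 3.0938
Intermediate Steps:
S = -1/32 (S = 1/(-32) = -1/32 ≈ -0.031250)
((52 + (-3 - 1*(-4))) - 152)*S = ((52 + (-3 - 1*(-4))) - 152)*(-1/32) = ((52 + (-3 + 4)) - 152)*(-1/32) = ((52 + 1) - 152)*(-1/32) = (53 - 152)*(-1/32) = -99*(-1/32) = 99/32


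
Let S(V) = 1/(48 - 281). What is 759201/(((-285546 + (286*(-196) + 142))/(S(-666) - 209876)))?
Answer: 12375256951303/26520060 ≈ 4.6664e+5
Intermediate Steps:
S(V) = -1/233 (S(V) = 1/(-233) = -1/233)
759201/(((-285546 + (286*(-196) + 142))/(S(-666) - 209876))) = 759201/(((-285546 + (286*(-196) + 142))/(-1/233 - 209876))) = 759201/(((-285546 + (-56056 + 142))/(-48901109/233))) = 759201/(((-285546 - 55914)*(-233/48901109))) = 759201/((-341460*(-233/48901109))) = 759201/(79560180/48901109) = 759201*(48901109/79560180) = 12375256951303/26520060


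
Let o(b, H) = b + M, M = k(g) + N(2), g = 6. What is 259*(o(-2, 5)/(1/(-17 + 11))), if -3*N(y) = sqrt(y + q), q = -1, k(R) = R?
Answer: -5698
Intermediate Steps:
N(y) = -sqrt(-1 + y)/3 (N(y) = -sqrt(y - 1)/3 = -sqrt(-1 + y)/3)
M = 17/3 (M = 6 - sqrt(-1 + 2)/3 = 6 - sqrt(1)/3 = 6 - 1/3*1 = 6 - 1/3 = 17/3 ≈ 5.6667)
o(b, H) = 17/3 + b (o(b, H) = b + 17/3 = 17/3 + b)
259*(o(-2, 5)/(1/(-17 + 11))) = 259*((17/3 - 2)/(1/(-17 + 11))) = 259*(11/(3*(1/(-6)))) = 259*(11/(3*(-1/6))) = 259*((11/3)*(-6)) = 259*(-22) = -5698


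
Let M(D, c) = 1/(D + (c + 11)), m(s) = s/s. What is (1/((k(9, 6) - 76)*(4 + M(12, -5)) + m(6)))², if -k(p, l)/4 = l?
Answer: 81/13256881 ≈ 6.1100e-6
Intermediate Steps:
m(s) = 1
k(p, l) = -4*l
M(D, c) = 1/(11 + D + c) (M(D, c) = 1/(D + (11 + c)) = 1/(11 + D + c))
(1/((k(9, 6) - 76)*(4 + M(12, -5)) + m(6)))² = (1/((-4*6 - 76)*(4 + 1/(11 + 12 - 5)) + 1))² = (1/((-24 - 76)*(4 + 1/18) + 1))² = (1/(-100*(4 + 1/18) + 1))² = (1/(-100*73/18 + 1))² = (1/(-3650/9 + 1))² = (1/(-3641/9))² = (-9/3641)² = 81/13256881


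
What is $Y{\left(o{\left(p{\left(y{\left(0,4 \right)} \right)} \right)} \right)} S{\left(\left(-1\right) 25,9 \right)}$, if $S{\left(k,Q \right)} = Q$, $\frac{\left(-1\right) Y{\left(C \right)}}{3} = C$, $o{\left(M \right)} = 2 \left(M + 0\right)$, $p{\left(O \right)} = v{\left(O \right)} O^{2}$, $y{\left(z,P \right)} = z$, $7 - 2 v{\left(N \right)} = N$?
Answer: $0$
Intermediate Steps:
$v{\left(N \right)} = \frac{7}{2} - \frac{N}{2}$
$p{\left(O \right)} = O^{2} \left(\frac{7}{2} - \frac{O}{2}\right)$ ($p{\left(O \right)} = \left(\frac{7}{2} - \frac{O}{2}\right) O^{2} = O^{2} \left(\frac{7}{2} - \frac{O}{2}\right)$)
$o{\left(M \right)} = 2 M$
$Y{\left(C \right)} = - 3 C$
$Y{\left(o{\left(p{\left(y{\left(0,4 \right)} \right)} \right)} \right)} S{\left(\left(-1\right) 25,9 \right)} = - 3 \cdot 2 \frac{0^{2} \left(7 - 0\right)}{2} \cdot 9 = - 3 \cdot 2 \cdot \frac{1}{2} \cdot 0 \left(7 + 0\right) 9 = - 3 \cdot 2 \cdot \frac{1}{2} \cdot 0 \cdot 7 \cdot 9 = - 3 \cdot 2 \cdot 0 \cdot 9 = \left(-3\right) 0 \cdot 9 = 0 \cdot 9 = 0$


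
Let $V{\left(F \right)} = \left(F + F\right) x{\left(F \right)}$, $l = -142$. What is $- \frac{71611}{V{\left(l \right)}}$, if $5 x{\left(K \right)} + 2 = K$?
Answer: $- \frac{358055}{40896} \approx -8.7552$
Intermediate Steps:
$x{\left(K \right)} = - \frac{2}{5} + \frac{K}{5}$
$V{\left(F \right)} = 2 F \left(- \frac{2}{5} + \frac{F}{5}\right)$ ($V{\left(F \right)} = \left(F + F\right) \left(- \frac{2}{5} + \frac{F}{5}\right) = 2 F \left(- \frac{2}{5} + \frac{F}{5}\right)$)
$- \frac{71611}{V{\left(l \right)}} = - \frac{71611}{\frac{2}{5} \left(-142\right) \left(-2 - 142\right)} = - \frac{71611}{\frac{2}{5} \left(-142\right) \left(-144\right)} = - \frac{71611}{\frac{40896}{5}} = \left(-71611\right) \frac{5}{40896} = - \frac{358055}{40896}$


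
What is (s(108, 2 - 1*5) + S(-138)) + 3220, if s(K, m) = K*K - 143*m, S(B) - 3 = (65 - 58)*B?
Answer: 14350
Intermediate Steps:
S(B) = 3 + 7*B (S(B) = 3 + (65 - 58)*B = 3 + 7*B)
s(K, m) = K² - 143*m
(s(108, 2 - 1*5) + S(-138)) + 3220 = ((108² - 143*(2 - 1*5)) + (3 + 7*(-138))) + 3220 = ((11664 - 143*(2 - 5)) + (3 - 966)) + 3220 = ((11664 - 143*(-3)) - 963) + 3220 = ((11664 + 429) - 963) + 3220 = (12093 - 963) + 3220 = 11130 + 3220 = 14350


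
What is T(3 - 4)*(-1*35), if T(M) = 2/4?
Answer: -35/2 ≈ -17.500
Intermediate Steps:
T(M) = ½ (T(M) = 2*(¼) = ½)
T(3 - 4)*(-1*35) = (-1*35)/2 = (½)*(-35) = -35/2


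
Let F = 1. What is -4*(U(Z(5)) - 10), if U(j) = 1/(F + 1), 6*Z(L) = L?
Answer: 38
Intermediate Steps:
Z(L) = L/6
U(j) = 1/2 (U(j) = 1/(1 + 1) = 1/2)
-4*(U(Z(5)) - 10) = -4*(1/2 - 10) = -4*(-19/2) = 38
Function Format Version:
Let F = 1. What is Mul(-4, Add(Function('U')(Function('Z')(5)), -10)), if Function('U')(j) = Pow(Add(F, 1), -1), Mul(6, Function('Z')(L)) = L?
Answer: 38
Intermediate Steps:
Function('Z')(L) = Mul(Rational(1, 6), L)
Function('U')(j) = Rational(1, 2) (Function('U')(j) = Pow(Add(1, 1), -1) = Pow(2, -1) = Rational(1, 2))
Mul(-4, Add(Function('U')(Function('Z')(5)), -10)) = Mul(-4, Add(Rational(1, 2), -10)) = Mul(-4, Rational(-19, 2)) = 38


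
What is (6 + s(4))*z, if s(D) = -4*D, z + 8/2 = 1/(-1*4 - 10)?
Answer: 285/7 ≈ 40.714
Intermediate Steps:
z = -57/14 (z = -4 + 1/(-1*4 - 10) = -4 + 1/(-4 - 10) = -4 + 1/(-14) = -4 - 1/14 = -57/14 ≈ -4.0714)
(6 + s(4))*z = (6 - 4*4)*(-57/14) = (6 - 16)*(-57/14) = -10*(-57/14) = 285/7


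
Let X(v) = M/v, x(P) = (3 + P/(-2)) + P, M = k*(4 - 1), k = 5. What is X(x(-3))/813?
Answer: 10/813 ≈ 0.012300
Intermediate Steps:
M = 15 (M = 5*(4 - 1) = 5*3 = 15)
x(P) = 3 + P/2 (x(P) = (3 + P*(-½)) + P = (3 - P/2) + P = 3 + P/2)
X(v) = 15/v
X(x(-3))/813 = (15/(3 + (½)*(-3)))/813 = (15/(3 - 3/2))*(1/813) = (15/(3/2))*(1/813) = (15*(⅔))*(1/813) = 10*(1/813) = 10/813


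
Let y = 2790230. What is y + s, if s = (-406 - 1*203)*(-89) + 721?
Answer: 2845152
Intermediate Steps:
s = 54922 (s = (-406 - 203)*(-89) + 721 = -609*(-89) + 721 = 54201 + 721 = 54922)
y + s = 2790230 + 54922 = 2845152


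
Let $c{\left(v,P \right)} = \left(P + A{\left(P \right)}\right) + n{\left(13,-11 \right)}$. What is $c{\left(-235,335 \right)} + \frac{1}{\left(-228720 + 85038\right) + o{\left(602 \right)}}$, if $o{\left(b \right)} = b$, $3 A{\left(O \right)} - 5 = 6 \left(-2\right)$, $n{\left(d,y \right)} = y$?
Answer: $\frac{138072197}{429240} \approx 321.67$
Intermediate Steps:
$A{\left(O \right)} = - \frac{7}{3}$ ($A{\left(O \right)} = \frac{5}{3} + \frac{6 \left(-2\right)}{3} = \frac{5}{3} + \frac{1}{3} \left(-12\right) = \frac{5}{3} - 4 = - \frac{7}{3}$)
$c{\left(v,P \right)} = - \frac{40}{3} + P$ ($c{\left(v,P \right)} = \left(P - \frac{7}{3}\right) - 11 = \left(- \frac{7}{3} + P\right) - 11 = - \frac{40}{3} + P$)
$c{\left(-235,335 \right)} + \frac{1}{\left(-228720 + 85038\right) + o{\left(602 \right)}} = \left(- \frac{40}{3} + 335\right) + \frac{1}{\left(-228720 + 85038\right) + 602} = \frac{965}{3} + \frac{1}{-143682 + 602} = \frac{965}{3} + \frac{1}{-143080} = \frac{965}{3} - \frac{1}{143080} = \frac{138072197}{429240}$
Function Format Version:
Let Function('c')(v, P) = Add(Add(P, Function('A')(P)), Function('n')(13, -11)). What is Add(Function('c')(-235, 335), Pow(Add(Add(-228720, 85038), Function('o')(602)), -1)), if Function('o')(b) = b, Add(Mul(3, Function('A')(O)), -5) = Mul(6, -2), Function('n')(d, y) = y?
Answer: Rational(138072197, 429240) ≈ 321.67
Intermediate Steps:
Function('A')(O) = Rational(-7, 3) (Function('A')(O) = Add(Rational(5, 3), Mul(Rational(1, 3), Mul(6, -2))) = Add(Rational(5, 3), Mul(Rational(1, 3), -12)) = Add(Rational(5, 3), -4) = Rational(-7, 3))
Function('c')(v, P) = Add(Rational(-40, 3), P) (Function('c')(v, P) = Add(Add(P, Rational(-7, 3)), -11) = Add(Add(Rational(-7, 3), P), -11) = Add(Rational(-40, 3), P))
Add(Function('c')(-235, 335), Pow(Add(Add(-228720, 85038), Function('o')(602)), -1)) = Add(Add(Rational(-40, 3), 335), Pow(Add(Add(-228720, 85038), 602), -1)) = Add(Rational(965, 3), Pow(Add(-143682, 602), -1)) = Add(Rational(965, 3), Pow(-143080, -1)) = Add(Rational(965, 3), Rational(-1, 143080)) = Rational(138072197, 429240)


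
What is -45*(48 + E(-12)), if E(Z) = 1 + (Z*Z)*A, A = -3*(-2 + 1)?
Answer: -21645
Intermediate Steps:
A = 3 (A = -3*(-1) = 3)
E(Z) = 1 + 3*Z² (E(Z) = 1 + (Z*Z)*3 = 1 + Z²*3 = 1 + 3*Z²)
-45*(48 + E(-12)) = -45*(48 + (1 + 3*(-12)²)) = -45*(48 + (1 + 3*144)) = -45*(48 + (1 + 432)) = -45*(48 + 433) = -45*481 = -21645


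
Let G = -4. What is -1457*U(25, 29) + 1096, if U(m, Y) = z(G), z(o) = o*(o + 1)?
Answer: -16388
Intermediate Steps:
z(o) = o*(1 + o)
U(m, Y) = 12 (U(m, Y) = -4*(1 - 4) = -4*(-3) = 12)
-1457*U(25, 29) + 1096 = -1457*12 + 1096 = -17484 + 1096 = -16388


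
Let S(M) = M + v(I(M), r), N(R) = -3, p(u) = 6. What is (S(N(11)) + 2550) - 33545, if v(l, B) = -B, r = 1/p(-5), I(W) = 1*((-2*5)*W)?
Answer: -185989/6 ≈ -30998.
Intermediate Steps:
I(W) = -10*W (I(W) = 1*(-10*W) = -10*W)
r = ⅙ (r = 1/6 = ⅙ ≈ 0.16667)
S(M) = -⅙ + M (S(M) = M - 1*⅙ = M - ⅙ = -⅙ + M)
(S(N(11)) + 2550) - 33545 = ((-⅙ - 3) + 2550) - 33545 = (-19/6 + 2550) - 33545 = 15281/6 - 33545 = -185989/6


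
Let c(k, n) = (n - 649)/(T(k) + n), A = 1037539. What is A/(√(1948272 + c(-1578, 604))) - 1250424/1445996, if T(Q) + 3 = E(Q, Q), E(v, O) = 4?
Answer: -312606/361499 + 11412929*√235740903/235740903 ≈ 742.46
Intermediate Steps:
T(Q) = 1 (T(Q) = -3 + 4 = 1)
c(k, n) = (-649 + n)/(1 + n) (c(k, n) = (n - 649)/(1 + n) = (-649 + n)/(1 + n))
A/(√(1948272 + c(-1578, 604))) - 1250424/1445996 = 1037539/(√(1948272 + (-649 + 604)/(1 + 604))) - 1250424/1445996 = 1037539/(√(1948272 - 45/605)) - 1250424*1/1445996 = 1037539/(√(1948272 + (1/605)*(-45))) - 312606/361499 = 1037539/(√(1948272 - 9/121)) - 312606/361499 = 1037539/(√(235740903/121)) - 312606/361499 = 1037539/((√235740903/11)) - 312606/361499 = 1037539*(11*√235740903/235740903) - 312606/361499 = 11412929*√235740903/235740903 - 312606/361499 = -312606/361499 + 11412929*√235740903/235740903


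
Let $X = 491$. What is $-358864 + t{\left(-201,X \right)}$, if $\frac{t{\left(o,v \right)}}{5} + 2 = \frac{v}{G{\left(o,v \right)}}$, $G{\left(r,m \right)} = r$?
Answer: $- \frac{72136129}{201} \approx -3.5889 \cdot 10^{5}$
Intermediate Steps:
$t{\left(o,v \right)} = -10 + \frac{5 v}{o}$ ($t{\left(o,v \right)} = -10 + 5 \frac{v}{o} = -10 + \frac{5 v}{o}$)
$-358864 + t{\left(-201,X \right)} = -358864 + \left(-10 + 5 \cdot 491 \frac{1}{-201}\right) = -358864 + \left(-10 + 5 \cdot 491 \left(- \frac{1}{201}\right)\right) = -358864 - \frac{4465}{201} = - \frac{72136129}{201}$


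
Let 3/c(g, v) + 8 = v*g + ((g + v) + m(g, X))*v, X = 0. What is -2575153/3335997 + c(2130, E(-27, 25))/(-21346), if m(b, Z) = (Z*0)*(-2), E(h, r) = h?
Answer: -897560914641353/1162750533009234 ≈ -0.77193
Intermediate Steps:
m(b, Z) = 0 (m(b, Z) = 0*(-2) = 0)
c(g, v) = 3/(-8 + g*v + v*(g + v)) (c(g, v) = 3/(-8 + (v*g + ((g + v) + 0)*v)) = 3/(-8 + (g*v + (g + v)*v)) = 3/(-8 + (g*v + v*(g + v))) = 3/(-8 + g*v + v*(g + v)))
-2575153/3335997 + c(2130, E(-27, 25))/(-21346) = -2575153/3335997 + (3/(-8 + (-27)² + 2*2130*(-27)))/(-21346) = -2575153*1/3335997 + (3/(-8 + 729 - 115020))*(-1/21346) = -367879/476571 + (3/(-114299))*(-1/21346) = -367879/476571 + (3*(-1/114299))*(-1/21346) = -367879/476571 - 3/114299*(-1/21346) = -367879/476571 + 3/2439826454 = -897560914641353/1162750533009234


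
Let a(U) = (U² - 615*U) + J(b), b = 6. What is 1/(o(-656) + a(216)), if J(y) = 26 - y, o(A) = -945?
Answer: -1/87109 ≈ -1.1480e-5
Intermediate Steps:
a(U) = 20 + U² - 615*U (a(U) = (U² - 615*U) + (26 - 1*6) = (U² - 615*U) + (26 - 6) = (U² - 615*U) + 20 = 20 + U² - 615*U)
1/(o(-656) + a(216)) = 1/(-945 + (20 + 216² - 615*216)) = 1/(-945 + (20 + 46656 - 132840)) = 1/(-945 - 86164) = 1/(-87109) = -1/87109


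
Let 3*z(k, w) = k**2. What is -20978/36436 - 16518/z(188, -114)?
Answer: -318374497/160974248 ≈ -1.9778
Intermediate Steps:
z(k, w) = k**2/3
-20978/36436 - 16518/z(188, -114) = -20978/36436 - 16518/((1/3)*188**2) = -20978*1/36436 - 16518/((1/3)*35344) = -10489/18218 - 16518/35344/3 = -10489/18218 - 16518*3/35344 = -10489/18218 - 24777/17672 = -318374497/160974248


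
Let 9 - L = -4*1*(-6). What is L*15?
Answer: -225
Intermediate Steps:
L = -15 (L = 9 - (-4*1)*(-6) = 9 - (-4)*(-6) = 9 - 1*24 = 9 - 24 = -15)
L*15 = -15*15 = -225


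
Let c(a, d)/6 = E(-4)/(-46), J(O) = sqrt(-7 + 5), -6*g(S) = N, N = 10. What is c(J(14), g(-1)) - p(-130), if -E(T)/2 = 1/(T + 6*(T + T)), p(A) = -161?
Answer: 96275/598 ≈ 160.99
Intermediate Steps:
g(S) = -5/3 (g(S) = -1/6*10 = -5/3)
E(T) = -2/(13*T) (E(T) = -2/(T + 6*(T + T)) = -2/(T + 6*(2*T)) = -2/(T + 12*T) = -2*1/(13*T) = -2/(13*T))
J(O) = I*sqrt(2) (J(O) = sqrt(-2) = I*sqrt(2))
c(a, d) = -3/598 (c(a, d) = 6*(-2/13/(-4)/(-46)) = 6*(-2/13*(-1/4)*(-1/46)) = 6*((1/26)*(-1/46)) = 6*(-1/1196) = -3/598)
c(J(14), g(-1)) - p(-130) = -3/598 - 1*(-161) = -3/598 + 161 = 96275/598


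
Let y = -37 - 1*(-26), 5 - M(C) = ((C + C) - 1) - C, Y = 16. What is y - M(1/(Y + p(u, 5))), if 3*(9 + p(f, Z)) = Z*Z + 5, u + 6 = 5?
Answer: -288/17 ≈ -16.941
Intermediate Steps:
u = -1 (u = -6 + 5 = -1)
p(f, Z) = -22/3 + Z²/3 (p(f, Z) = -9 + (Z*Z + 5)/3 = -9 + (Z² + 5)/3 = -9 + (5 + Z²)/3 = -9 + (5/3 + Z²/3) = -22/3 + Z²/3)
M(C) = 6 - C (M(C) = 5 - (((C + C) - 1) - C) = 5 - ((2*C - 1) - C) = 5 - ((-1 + 2*C) - C) = 5 - (-1 + C) = 5 + (1 - C) = 6 - C)
y = -11 (y = -37 + 26 = -11)
y - M(1/(Y + p(u, 5))) = -11 - (6 - 1/(16 + (-22/3 + (⅓)*5²))) = -11 - (6 - 1/(16 + (-22/3 + (⅓)*25))) = -11 - (6 - 1/(16 + (-22/3 + 25/3))) = -11 - (6 - 1/(16 + 1)) = -11 - (6 - 1/17) = -11 - 1*101/17 = -11 - 101/17 = -288/17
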